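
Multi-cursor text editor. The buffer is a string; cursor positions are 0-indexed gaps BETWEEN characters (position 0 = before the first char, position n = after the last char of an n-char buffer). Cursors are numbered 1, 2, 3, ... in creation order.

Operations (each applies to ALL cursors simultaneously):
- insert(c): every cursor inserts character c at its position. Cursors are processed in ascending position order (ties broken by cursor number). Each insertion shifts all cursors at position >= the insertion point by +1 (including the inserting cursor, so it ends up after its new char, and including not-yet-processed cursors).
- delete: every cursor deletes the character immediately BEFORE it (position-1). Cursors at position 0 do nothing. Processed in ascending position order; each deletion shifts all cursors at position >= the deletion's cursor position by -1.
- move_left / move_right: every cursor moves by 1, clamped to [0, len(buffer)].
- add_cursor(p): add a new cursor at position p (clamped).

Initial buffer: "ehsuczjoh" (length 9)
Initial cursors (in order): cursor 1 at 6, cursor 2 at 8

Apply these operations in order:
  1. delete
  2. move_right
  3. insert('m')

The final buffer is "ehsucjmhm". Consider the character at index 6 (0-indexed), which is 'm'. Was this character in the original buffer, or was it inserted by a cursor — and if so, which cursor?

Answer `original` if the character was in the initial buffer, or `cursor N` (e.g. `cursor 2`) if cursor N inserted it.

After op 1 (delete): buffer="ehsucjh" (len 7), cursors c1@5 c2@6, authorship .......
After op 2 (move_right): buffer="ehsucjh" (len 7), cursors c1@6 c2@7, authorship .......
After op 3 (insert('m')): buffer="ehsucjmhm" (len 9), cursors c1@7 c2@9, authorship ......1.2
Authorship (.=original, N=cursor N): . . . . . . 1 . 2
Index 6: author = 1

Answer: cursor 1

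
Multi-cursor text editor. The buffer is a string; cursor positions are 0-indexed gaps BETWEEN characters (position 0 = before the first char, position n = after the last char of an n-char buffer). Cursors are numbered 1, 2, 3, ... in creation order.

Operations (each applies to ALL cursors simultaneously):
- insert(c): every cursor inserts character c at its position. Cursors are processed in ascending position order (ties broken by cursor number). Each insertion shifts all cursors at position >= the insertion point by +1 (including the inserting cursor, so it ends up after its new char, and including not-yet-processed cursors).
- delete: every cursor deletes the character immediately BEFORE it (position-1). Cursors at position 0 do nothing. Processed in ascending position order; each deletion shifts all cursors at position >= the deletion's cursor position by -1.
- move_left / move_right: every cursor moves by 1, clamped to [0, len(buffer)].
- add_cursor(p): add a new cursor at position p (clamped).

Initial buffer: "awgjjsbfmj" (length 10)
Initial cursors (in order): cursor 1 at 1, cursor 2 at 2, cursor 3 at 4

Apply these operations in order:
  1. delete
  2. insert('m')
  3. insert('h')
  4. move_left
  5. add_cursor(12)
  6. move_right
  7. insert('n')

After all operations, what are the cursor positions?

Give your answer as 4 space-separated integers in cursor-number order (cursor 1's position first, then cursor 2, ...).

Answer: 6 6 10 17

Derivation:
After op 1 (delete): buffer="gjsbfmj" (len 7), cursors c1@0 c2@0 c3@1, authorship .......
After op 2 (insert('m')): buffer="mmgmjsbfmj" (len 10), cursors c1@2 c2@2 c3@4, authorship 12.3......
After op 3 (insert('h')): buffer="mmhhgmhjsbfmj" (len 13), cursors c1@4 c2@4 c3@7, authorship 1212.33......
After op 4 (move_left): buffer="mmhhgmhjsbfmj" (len 13), cursors c1@3 c2@3 c3@6, authorship 1212.33......
After op 5 (add_cursor(12)): buffer="mmhhgmhjsbfmj" (len 13), cursors c1@3 c2@3 c3@6 c4@12, authorship 1212.33......
After op 6 (move_right): buffer="mmhhgmhjsbfmj" (len 13), cursors c1@4 c2@4 c3@7 c4@13, authorship 1212.33......
After op 7 (insert('n')): buffer="mmhhnngmhnjsbfmjn" (len 17), cursors c1@6 c2@6 c3@10 c4@17, authorship 121212.333......4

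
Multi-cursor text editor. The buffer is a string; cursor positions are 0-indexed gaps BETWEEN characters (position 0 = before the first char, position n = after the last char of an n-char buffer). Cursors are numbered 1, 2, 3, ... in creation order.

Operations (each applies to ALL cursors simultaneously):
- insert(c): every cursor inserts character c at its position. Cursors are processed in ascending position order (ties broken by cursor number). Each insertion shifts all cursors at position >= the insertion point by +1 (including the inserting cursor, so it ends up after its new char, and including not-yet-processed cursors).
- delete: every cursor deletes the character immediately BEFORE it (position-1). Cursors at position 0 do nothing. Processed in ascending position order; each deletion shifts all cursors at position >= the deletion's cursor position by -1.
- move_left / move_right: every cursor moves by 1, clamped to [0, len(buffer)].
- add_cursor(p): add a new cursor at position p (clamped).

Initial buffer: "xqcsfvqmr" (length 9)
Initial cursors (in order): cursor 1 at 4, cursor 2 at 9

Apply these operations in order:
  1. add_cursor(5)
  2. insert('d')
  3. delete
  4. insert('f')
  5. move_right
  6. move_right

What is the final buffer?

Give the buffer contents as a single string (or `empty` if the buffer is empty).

Answer: xqcsfffvqmrf

Derivation:
After op 1 (add_cursor(5)): buffer="xqcsfvqmr" (len 9), cursors c1@4 c3@5 c2@9, authorship .........
After op 2 (insert('d')): buffer="xqcsdfdvqmrd" (len 12), cursors c1@5 c3@7 c2@12, authorship ....1.3....2
After op 3 (delete): buffer="xqcsfvqmr" (len 9), cursors c1@4 c3@5 c2@9, authorship .........
After op 4 (insert('f')): buffer="xqcsfffvqmrf" (len 12), cursors c1@5 c3@7 c2@12, authorship ....1.3....2
After op 5 (move_right): buffer="xqcsfffvqmrf" (len 12), cursors c1@6 c3@8 c2@12, authorship ....1.3....2
After op 6 (move_right): buffer="xqcsfffvqmrf" (len 12), cursors c1@7 c3@9 c2@12, authorship ....1.3....2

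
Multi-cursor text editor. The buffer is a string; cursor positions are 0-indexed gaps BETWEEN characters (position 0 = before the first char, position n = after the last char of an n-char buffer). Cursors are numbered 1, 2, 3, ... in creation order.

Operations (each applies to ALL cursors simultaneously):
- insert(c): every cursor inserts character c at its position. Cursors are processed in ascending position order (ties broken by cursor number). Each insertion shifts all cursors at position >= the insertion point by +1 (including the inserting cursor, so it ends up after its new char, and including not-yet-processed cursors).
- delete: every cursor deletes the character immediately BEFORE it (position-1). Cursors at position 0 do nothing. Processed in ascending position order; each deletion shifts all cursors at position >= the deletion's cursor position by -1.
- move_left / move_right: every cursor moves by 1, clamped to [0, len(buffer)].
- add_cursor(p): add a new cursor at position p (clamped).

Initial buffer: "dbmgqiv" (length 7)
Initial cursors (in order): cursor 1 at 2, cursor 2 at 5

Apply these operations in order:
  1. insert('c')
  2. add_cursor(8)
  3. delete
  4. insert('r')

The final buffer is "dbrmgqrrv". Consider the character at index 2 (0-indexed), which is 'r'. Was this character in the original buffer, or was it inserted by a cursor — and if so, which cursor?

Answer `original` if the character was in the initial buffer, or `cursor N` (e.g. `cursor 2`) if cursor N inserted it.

Answer: cursor 1

Derivation:
After op 1 (insert('c')): buffer="dbcmgqciv" (len 9), cursors c1@3 c2@7, authorship ..1...2..
After op 2 (add_cursor(8)): buffer="dbcmgqciv" (len 9), cursors c1@3 c2@7 c3@8, authorship ..1...2..
After op 3 (delete): buffer="dbmgqv" (len 6), cursors c1@2 c2@5 c3@5, authorship ......
After op 4 (insert('r')): buffer="dbrmgqrrv" (len 9), cursors c1@3 c2@8 c3@8, authorship ..1...23.
Authorship (.=original, N=cursor N): . . 1 . . . 2 3 .
Index 2: author = 1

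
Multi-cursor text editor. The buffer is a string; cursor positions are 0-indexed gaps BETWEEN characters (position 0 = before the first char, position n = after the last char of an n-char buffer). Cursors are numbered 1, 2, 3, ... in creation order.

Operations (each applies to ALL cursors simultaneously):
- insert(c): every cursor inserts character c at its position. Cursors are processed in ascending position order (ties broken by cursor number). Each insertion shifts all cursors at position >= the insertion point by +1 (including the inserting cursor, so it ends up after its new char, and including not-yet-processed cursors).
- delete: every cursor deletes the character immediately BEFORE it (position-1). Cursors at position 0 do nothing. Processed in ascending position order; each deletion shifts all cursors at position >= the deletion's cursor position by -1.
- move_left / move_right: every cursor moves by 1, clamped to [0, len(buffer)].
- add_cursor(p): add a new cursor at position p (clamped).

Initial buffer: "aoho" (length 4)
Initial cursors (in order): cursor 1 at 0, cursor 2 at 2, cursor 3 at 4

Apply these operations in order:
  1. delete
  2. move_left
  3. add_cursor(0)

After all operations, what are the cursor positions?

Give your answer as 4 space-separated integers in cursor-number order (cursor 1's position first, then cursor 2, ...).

Answer: 0 0 1 0

Derivation:
After op 1 (delete): buffer="ah" (len 2), cursors c1@0 c2@1 c3@2, authorship ..
After op 2 (move_left): buffer="ah" (len 2), cursors c1@0 c2@0 c3@1, authorship ..
After op 3 (add_cursor(0)): buffer="ah" (len 2), cursors c1@0 c2@0 c4@0 c3@1, authorship ..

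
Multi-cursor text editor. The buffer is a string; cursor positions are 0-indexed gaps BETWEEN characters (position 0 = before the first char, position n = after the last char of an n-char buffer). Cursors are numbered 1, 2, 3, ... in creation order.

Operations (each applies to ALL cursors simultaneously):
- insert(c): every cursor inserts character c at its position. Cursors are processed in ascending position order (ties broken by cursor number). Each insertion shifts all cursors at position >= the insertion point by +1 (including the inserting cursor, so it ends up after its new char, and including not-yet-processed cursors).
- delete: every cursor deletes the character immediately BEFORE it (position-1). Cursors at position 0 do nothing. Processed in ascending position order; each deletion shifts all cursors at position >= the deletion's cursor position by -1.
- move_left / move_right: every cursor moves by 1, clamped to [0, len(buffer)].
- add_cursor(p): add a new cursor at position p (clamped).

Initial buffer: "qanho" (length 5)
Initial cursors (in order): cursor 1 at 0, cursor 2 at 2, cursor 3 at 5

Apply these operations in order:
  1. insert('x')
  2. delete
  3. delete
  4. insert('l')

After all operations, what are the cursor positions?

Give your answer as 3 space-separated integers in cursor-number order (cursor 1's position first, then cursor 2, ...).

After op 1 (insert('x')): buffer="xqaxnhox" (len 8), cursors c1@1 c2@4 c3@8, authorship 1..2...3
After op 2 (delete): buffer="qanho" (len 5), cursors c1@0 c2@2 c3@5, authorship .....
After op 3 (delete): buffer="qnh" (len 3), cursors c1@0 c2@1 c3@3, authorship ...
After op 4 (insert('l')): buffer="lqlnhl" (len 6), cursors c1@1 c2@3 c3@6, authorship 1.2..3

Answer: 1 3 6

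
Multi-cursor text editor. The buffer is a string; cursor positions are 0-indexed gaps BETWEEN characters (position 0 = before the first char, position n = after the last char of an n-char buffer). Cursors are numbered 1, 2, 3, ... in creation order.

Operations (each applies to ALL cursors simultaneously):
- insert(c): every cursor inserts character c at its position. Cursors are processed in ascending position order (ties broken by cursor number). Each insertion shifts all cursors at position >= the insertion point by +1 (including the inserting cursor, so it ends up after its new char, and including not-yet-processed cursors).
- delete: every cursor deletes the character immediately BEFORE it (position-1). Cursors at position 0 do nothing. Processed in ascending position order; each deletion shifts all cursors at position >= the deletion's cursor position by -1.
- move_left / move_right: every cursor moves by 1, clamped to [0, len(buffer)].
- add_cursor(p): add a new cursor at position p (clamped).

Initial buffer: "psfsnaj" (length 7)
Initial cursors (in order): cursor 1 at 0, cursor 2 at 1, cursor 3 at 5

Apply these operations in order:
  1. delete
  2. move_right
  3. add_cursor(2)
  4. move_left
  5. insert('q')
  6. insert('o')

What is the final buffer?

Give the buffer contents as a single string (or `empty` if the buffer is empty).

After op 1 (delete): buffer="sfsaj" (len 5), cursors c1@0 c2@0 c3@3, authorship .....
After op 2 (move_right): buffer="sfsaj" (len 5), cursors c1@1 c2@1 c3@4, authorship .....
After op 3 (add_cursor(2)): buffer="sfsaj" (len 5), cursors c1@1 c2@1 c4@2 c3@4, authorship .....
After op 4 (move_left): buffer="sfsaj" (len 5), cursors c1@0 c2@0 c4@1 c3@3, authorship .....
After op 5 (insert('q')): buffer="qqsqfsqaj" (len 9), cursors c1@2 c2@2 c4@4 c3@7, authorship 12.4..3..
After op 6 (insert('o')): buffer="qqoosqofsqoaj" (len 13), cursors c1@4 c2@4 c4@7 c3@11, authorship 1212.44..33..

Answer: qqoosqofsqoaj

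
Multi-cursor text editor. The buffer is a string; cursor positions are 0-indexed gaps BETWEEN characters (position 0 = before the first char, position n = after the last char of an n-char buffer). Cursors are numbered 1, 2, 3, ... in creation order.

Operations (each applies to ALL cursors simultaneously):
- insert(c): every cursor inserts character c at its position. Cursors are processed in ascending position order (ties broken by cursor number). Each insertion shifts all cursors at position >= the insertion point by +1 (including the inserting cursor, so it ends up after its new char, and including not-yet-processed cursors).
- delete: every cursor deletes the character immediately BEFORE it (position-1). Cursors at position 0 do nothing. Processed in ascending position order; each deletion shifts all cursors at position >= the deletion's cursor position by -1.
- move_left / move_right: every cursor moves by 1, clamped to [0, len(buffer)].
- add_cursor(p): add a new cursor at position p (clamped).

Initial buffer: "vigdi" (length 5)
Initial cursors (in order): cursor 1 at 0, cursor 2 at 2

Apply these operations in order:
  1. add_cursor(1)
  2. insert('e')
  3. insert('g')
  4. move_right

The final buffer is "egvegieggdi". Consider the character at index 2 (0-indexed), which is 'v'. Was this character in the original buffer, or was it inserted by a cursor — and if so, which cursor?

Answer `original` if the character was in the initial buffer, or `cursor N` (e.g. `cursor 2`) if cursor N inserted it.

After op 1 (add_cursor(1)): buffer="vigdi" (len 5), cursors c1@0 c3@1 c2@2, authorship .....
After op 2 (insert('e')): buffer="eveiegdi" (len 8), cursors c1@1 c3@3 c2@5, authorship 1.3.2...
After op 3 (insert('g')): buffer="egvegieggdi" (len 11), cursors c1@2 c3@5 c2@8, authorship 11.33.22...
After op 4 (move_right): buffer="egvegieggdi" (len 11), cursors c1@3 c3@6 c2@9, authorship 11.33.22...
Authorship (.=original, N=cursor N): 1 1 . 3 3 . 2 2 . . .
Index 2: author = original

Answer: original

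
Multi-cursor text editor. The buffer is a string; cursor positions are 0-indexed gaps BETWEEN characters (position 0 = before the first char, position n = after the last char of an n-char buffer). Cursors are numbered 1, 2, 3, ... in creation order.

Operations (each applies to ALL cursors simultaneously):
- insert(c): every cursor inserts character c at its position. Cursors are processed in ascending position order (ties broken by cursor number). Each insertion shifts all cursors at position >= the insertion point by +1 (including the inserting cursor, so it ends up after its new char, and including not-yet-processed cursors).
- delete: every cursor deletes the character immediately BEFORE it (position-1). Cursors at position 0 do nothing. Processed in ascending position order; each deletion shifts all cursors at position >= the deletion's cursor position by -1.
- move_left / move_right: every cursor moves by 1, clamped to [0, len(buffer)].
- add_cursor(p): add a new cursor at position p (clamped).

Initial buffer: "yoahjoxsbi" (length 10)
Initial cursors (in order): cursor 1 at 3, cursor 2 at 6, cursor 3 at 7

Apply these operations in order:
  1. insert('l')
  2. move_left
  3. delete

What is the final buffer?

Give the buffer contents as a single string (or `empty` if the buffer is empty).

Answer: yolhjllsbi

Derivation:
After op 1 (insert('l')): buffer="yoalhjolxlsbi" (len 13), cursors c1@4 c2@8 c3@10, authorship ...1...2.3...
After op 2 (move_left): buffer="yoalhjolxlsbi" (len 13), cursors c1@3 c2@7 c3@9, authorship ...1...2.3...
After op 3 (delete): buffer="yolhjllsbi" (len 10), cursors c1@2 c2@5 c3@6, authorship ..1..23...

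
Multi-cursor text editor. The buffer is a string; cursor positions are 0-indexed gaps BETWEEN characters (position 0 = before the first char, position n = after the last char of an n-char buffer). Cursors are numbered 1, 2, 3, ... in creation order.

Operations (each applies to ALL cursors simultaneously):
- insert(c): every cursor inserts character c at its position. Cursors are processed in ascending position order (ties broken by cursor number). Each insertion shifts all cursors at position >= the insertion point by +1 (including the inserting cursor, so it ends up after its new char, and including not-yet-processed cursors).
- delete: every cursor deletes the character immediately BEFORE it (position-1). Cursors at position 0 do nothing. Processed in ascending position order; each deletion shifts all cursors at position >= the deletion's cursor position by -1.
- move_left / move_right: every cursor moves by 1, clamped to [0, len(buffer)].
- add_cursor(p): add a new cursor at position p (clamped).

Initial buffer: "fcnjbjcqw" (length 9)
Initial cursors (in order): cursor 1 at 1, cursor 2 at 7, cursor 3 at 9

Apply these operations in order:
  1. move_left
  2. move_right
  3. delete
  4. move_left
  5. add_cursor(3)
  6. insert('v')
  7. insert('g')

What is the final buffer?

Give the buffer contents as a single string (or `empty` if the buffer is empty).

After op 1 (move_left): buffer="fcnjbjcqw" (len 9), cursors c1@0 c2@6 c3@8, authorship .........
After op 2 (move_right): buffer="fcnjbjcqw" (len 9), cursors c1@1 c2@7 c3@9, authorship .........
After op 3 (delete): buffer="cnjbjq" (len 6), cursors c1@0 c2@5 c3@6, authorship ......
After op 4 (move_left): buffer="cnjbjq" (len 6), cursors c1@0 c2@4 c3@5, authorship ......
After op 5 (add_cursor(3)): buffer="cnjbjq" (len 6), cursors c1@0 c4@3 c2@4 c3@5, authorship ......
After op 6 (insert('v')): buffer="vcnjvbvjvq" (len 10), cursors c1@1 c4@5 c2@7 c3@9, authorship 1...4.2.3.
After op 7 (insert('g')): buffer="vgcnjvgbvgjvgq" (len 14), cursors c1@2 c4@7 c2@10 c3@13, authorship 11...44.22.33.

Answer: vgcnjvgbvgjvgq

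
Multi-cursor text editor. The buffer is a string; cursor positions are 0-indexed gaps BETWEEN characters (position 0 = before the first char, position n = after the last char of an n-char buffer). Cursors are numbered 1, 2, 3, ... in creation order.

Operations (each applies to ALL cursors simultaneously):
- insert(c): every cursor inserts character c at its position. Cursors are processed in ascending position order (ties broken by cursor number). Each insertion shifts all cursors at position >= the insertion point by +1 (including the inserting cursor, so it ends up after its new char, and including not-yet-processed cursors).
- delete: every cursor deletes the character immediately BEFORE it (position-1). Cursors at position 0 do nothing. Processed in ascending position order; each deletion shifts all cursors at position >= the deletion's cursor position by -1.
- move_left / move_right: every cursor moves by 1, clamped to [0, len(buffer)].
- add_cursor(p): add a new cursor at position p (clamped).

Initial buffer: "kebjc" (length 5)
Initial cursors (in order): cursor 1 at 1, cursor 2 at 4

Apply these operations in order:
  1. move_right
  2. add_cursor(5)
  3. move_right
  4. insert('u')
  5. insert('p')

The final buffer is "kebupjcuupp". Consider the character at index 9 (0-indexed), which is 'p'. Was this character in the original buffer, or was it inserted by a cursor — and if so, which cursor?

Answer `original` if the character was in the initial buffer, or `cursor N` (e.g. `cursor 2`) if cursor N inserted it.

After op 1 (move_right): buffer="kebjc" (len 5), cursors c1@2 c2@5, authorship .....
After op 2 (add_cursor(5)): buffer="kebjc" (len 5), cursors c1@2 c2@5 c3@5, authorship .....
After op 3 (move_right): buffer="kebjc" (len 5), cursors c1@3 c2@5 c3@5, authorship .....
After op 4 (insert('u')): buffer="kebujcuu" (len 8), cursors c1@4 c2@8 c3@8, authorship ...1..23
After op 5 (insert('p')): buffer="kebupjcuupp" (len 11), cursors c1@5 c2@11 c3@11, authorship ...11..2323
Authorship (.=original, N=cursor N): . . . 1 1 . . 2 3 2 3
Index 9: author = 2

Answer: cursor 2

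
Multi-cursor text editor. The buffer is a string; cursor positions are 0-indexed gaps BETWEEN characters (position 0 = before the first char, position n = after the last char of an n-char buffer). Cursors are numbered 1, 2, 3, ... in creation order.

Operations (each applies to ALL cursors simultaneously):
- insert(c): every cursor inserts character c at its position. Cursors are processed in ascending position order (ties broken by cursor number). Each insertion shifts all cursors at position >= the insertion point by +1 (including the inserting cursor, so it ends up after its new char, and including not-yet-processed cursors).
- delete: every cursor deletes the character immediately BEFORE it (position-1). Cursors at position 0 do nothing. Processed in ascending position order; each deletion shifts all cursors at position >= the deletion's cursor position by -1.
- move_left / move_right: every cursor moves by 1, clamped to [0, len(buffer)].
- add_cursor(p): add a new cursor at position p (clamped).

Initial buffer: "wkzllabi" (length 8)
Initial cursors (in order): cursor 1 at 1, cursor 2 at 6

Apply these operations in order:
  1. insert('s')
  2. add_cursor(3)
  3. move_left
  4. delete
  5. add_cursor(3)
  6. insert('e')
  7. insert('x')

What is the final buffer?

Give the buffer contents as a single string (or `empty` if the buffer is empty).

After op 1 (insert('s')): buffer="wskzllasbi" (len 10), cursors c1@2 c2@8, authorship .1.....2..
After op 2 (add_cursor(3)): buffer="wskzllasbi" (len 10), cursors c1@2 c3@3 c2@8, authorship .1.....2..
After op 3 (move_left): buffer="wskzllasbi" (len 10), cursors c1@1 c3@2 c2@7, authorship .1.....2..
After op 4 (delete): buffer="kzllsbi" (len 7), cursors c1@0 c3@0 c2@4, authorship ....2..
After op 5 (add_cursor(3)): buffer="kzllsbi" (len 7), cursors c1@0 c3@0 c4@3 c2@4, authorship ....2..
After op 6 (insert('e')): buffer="eekzlelesbi" (len 11), cursors c1@2 c3@2 c4@6 c2@8, authorship 13...4.22..
After op 7 (insert('x')): buffer="eexxkzlexlexsbi" (len 15), cursors c1@4 c3@4 c4@9 c2@12, authorship 1313...44.222..

Answer: eexxkzlexlexsbi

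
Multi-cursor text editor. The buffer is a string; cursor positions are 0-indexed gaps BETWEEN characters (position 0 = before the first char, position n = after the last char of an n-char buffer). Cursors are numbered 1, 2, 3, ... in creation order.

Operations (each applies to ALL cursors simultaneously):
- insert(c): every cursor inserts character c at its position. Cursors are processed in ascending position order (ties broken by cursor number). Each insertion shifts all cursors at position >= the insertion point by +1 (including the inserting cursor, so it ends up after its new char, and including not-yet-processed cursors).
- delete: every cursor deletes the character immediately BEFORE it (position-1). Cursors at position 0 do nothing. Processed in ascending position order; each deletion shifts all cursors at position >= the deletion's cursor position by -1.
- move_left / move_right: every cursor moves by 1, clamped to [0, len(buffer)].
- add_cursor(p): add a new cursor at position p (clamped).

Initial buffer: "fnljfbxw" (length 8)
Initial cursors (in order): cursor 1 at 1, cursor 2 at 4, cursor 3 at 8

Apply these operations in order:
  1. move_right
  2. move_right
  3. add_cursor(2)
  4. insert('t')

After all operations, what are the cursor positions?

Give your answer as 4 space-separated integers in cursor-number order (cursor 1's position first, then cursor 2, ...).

Answer: 5 9 12 3

Derivation:
After op 1 (move_right): buffer="fnljfbxw" (len 8), cursors c1@2 c2@5 c3@8, authorship ........
After op 2 (move_right): buffer="fnljfbxw" (len 8), cursors c1@3 c2@6 c3@8, authorship ........
After op 3 (add_cursor(2)): buffer="fnljfbxw" (len 8), cursors c4@2 c1@3 c2@6 c3@8, authorship ........
After op 4 (insert('t')): buffer="fntltjfbtxwt" (len 12), cursors c4@3 c1@5 c2@9 c3@12, authorship ..4.1...2..3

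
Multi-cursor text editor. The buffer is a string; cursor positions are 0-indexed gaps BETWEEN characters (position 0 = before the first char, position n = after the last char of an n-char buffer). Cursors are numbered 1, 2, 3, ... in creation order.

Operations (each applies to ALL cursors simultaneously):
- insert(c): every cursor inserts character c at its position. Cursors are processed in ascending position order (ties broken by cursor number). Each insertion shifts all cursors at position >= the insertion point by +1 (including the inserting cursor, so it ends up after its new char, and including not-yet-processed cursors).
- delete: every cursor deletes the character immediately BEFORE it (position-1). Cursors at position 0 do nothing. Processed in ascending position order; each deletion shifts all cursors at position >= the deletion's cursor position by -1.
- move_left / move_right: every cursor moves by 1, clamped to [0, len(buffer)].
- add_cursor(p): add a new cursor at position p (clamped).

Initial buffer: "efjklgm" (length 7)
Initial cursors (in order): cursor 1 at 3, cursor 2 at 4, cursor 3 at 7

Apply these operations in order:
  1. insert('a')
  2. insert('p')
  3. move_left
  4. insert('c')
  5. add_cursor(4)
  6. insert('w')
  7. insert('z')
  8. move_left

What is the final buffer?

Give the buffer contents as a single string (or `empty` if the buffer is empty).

After op 1 (insert('a')): buffer="efjakalgma" (len 10), cursors c1@4 c2@6 c3@10, authorship ...1.2...3
After op 2 (insert('p')): buffer="efjapkaplgmap" (len 13), cursors c1@5 c2@8 c3@13, authorship ...11.22...33
After op 3 (move_left): buffer="efjapkaplgmap" (len 13), cursors c1@4 c2@7 c3@12, authorship ...11.22...33
After op 4 (insert('c')): buffer="efjacpkacplgmacp" (len 16), cursors c1@5 c2@9 c3@15, authorship ...111.222...333
After op 5 (add_cursor(4)): buffer="efjacpkacplgmacp" (len 16), cursors c4@4 c1@5 c2@9 c3@15, authorship ...111.222...333
After op 6 (insert('w')): buffer="efjawcwpkacwplgmacwp" (len 20), cursors c4@5 c1@7 c2@12 c3@19, authorship ...14111.2222...3333
After op 7 (insert('z')): buffer="efjawzcwzpkacwzplgmacwzp" (len 24), cursors c4@6 c1@9 c2@15 c3@23, authorship ...1441111.22222...33333
After op 8 (move_left): buffer="efjawzcwzpkacwzplgmacwzp" (len 24), cursors c4@5 c1@8 c2@14 c3@22, authorship ...1441111.22222...33333

Answer: efjawzcwzpkacwzplgmacwzp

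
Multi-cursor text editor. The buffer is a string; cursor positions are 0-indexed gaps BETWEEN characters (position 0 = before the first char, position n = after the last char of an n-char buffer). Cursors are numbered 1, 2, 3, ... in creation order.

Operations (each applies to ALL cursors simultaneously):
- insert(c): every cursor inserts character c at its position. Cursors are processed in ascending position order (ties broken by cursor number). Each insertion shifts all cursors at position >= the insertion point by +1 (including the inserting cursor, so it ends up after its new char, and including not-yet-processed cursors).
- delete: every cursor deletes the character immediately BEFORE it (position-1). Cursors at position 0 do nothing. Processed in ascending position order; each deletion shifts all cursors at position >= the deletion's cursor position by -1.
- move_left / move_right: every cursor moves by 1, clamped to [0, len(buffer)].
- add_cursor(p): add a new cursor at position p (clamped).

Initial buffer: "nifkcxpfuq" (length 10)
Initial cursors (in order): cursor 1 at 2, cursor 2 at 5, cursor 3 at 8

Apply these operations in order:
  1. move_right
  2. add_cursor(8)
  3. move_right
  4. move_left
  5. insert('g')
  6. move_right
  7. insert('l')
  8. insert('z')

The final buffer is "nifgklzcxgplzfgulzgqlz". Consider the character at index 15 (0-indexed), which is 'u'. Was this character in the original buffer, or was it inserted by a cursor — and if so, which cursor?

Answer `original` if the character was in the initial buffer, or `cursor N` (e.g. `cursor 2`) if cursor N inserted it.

After op 1 (move_right): buffer="nifkcxpfuq" (len 10), cursors c1@3 c2@6 c3@9, authorship ..........
After op 2 (add_cursor(8)): buffer="nifkcxpfuq" (len 10), cursors c1@3 c2@6 c4@8 c3@9, authorship ..........
After op 3 (move_right): buffer="nifkcxpfuq" (len 10), cursors c1@4 c2@7 c4@9 c3@10, authorship ..........
After op 4 (move_left): buffer="nifkcxpfuq" (len 10), cursors c1@3 c2@6 c4@8 c3@9, authorship ..........
After op 5 (insert('g')): buffer="nifgkcxgpfgugq" (len 14), cursors c1@4 c2@8 c4@11 c3@13, authorship ...1...2..4.3.
After op 6 (move_right): buffer="nifgkcxgpfgugq" (len 14), cursors c1@5 c2@9 c4@12 c3@14, authorship ...1...2..4.3.
After op 7 (insert('l')): buffer="nifgklcxgplfgulgql" (len 18), cursors c1@6 c2@11 c4@15 c3@18, authorship ...1.1..2.2.4.43.3
After op 8 (insert('z')): buffer="nifgklzcxgplzfgulzgqlz" (len 22), cursors c1@7 c2@13 c4@18 c3@22, authorship ...1.11..2.22.4.443.33
Authorship (.=original, N=cursor N): . . . 1 . 1 1 . . 2 . 2 2 . 4 . 4 4 3 . 3 3
Index 15: author = original

Answer: original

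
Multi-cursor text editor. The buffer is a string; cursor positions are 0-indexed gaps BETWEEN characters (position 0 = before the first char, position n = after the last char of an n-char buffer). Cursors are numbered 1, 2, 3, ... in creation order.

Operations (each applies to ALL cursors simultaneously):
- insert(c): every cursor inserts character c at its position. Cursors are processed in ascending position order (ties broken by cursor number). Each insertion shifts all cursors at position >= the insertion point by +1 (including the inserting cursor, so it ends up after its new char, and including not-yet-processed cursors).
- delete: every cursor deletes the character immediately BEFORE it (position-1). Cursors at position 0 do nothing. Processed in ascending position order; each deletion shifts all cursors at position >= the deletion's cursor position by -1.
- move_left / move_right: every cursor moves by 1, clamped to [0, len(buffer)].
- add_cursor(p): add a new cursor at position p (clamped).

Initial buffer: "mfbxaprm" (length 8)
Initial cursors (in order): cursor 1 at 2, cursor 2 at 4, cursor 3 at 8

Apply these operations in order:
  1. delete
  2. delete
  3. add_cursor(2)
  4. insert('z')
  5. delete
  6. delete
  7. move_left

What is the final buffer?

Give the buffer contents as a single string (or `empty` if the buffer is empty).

After op 1 (delete): buffer="mbapr" (len 5), cursors c1@1 c2@2 c3@5, authorship .....
After op 2 (delete): buffer="ap" (len 2), cursors c1@0 c2@0 c3@2, authorship ..
After op 3 (add_cursor(2)): buffer="ap" (len 2), cursors c1@0 c2@0 c3@2 c4@2, authorship ..
After op 4 (insert('z')): buffer="zzapzz" (len 6), cursors c1@2 c2@2 c3@6 c4@6, authorship 12..34
After op 5 (delete): buffer="ap" (len 2), cursors c1@0 c2@0 c3@2 c4@2, authorship ..
After op 6 (delete): buffer="" (len 0), cursors c1@0 c2@0 c3@0 c4@0, authorship 
After op 7 (move_left): buffer="" (len 0), cursors c1@0 c2@0 c3@0 c4@0, authorship 

Answer: empty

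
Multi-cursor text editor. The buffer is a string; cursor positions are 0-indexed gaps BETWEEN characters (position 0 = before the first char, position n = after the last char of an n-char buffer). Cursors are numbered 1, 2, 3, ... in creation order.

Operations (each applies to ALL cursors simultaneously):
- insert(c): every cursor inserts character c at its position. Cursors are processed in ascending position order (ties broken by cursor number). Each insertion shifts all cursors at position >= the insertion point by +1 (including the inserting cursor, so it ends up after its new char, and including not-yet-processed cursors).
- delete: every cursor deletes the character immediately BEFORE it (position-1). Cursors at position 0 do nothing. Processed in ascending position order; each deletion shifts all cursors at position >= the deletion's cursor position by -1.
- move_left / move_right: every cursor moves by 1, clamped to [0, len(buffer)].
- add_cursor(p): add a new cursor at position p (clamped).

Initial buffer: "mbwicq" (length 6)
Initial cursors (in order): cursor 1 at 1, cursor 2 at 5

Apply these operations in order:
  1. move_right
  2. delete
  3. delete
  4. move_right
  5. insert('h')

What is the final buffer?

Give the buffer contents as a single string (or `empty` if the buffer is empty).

Answer: whih

Derivation:
After op 1 (move_right): buffer="mbwicq" (len 6), cursors c1@2 c2@6, authorship ......
After op 2 (delete): buffer="mwic" (len 4), cursors c1@1 c2@4, authorship ....
After op 3 (delete): buffer="wi" (len 2), cursors c1@0 c2@2, authorship ..
After op 4 (move_right): buffer="wi" (len 2), cursors c1@1 c2@2, authorship ..
After op 5 (insert('h')): buffer="whih" (len 4), cursors c1@2 c2@4, authorship .1.2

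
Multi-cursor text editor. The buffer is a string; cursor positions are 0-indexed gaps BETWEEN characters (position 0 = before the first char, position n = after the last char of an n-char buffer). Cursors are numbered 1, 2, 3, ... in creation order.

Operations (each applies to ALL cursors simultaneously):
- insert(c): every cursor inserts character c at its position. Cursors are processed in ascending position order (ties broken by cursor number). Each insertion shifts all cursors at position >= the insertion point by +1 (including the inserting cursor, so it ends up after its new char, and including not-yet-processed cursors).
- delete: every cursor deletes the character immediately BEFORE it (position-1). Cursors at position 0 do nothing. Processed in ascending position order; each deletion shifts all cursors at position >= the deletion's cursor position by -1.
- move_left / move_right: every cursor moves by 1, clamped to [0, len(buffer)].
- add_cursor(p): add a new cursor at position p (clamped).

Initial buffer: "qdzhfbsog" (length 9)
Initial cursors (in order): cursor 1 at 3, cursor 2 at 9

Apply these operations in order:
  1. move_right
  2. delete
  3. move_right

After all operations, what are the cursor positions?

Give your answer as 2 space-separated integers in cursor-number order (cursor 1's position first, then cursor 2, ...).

Answer: 4 7

Derivation:
After op 1 (move_right): buffer="qdzhfbsog" (len 9), cursors c1@4 c2@9, authorship .........
After op 2 (delete): buffer="qdzfbso" (len 7), cursors c1@3 c2@7, authorship .......
After op 3 (move_right): buffer="qdzfbso" (len 7), cursors c1@4 c2@7, authorship .......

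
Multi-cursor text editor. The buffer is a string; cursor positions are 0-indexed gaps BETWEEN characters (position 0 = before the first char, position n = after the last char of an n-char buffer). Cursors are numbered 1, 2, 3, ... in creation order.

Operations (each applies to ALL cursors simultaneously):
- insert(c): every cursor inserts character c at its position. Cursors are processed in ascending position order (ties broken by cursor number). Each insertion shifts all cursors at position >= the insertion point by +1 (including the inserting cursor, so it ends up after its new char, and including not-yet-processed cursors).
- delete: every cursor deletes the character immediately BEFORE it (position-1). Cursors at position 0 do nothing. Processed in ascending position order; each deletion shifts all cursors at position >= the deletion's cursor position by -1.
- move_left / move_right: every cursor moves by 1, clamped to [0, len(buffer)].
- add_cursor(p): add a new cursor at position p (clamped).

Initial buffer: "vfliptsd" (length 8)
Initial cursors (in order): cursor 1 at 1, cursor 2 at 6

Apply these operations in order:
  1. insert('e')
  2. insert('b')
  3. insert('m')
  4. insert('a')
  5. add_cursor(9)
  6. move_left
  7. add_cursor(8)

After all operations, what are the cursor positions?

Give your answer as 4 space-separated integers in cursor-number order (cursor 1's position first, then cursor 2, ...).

Answer: 4 13 8 8

Derivation:
After op 1 (insert('e')): buffer="vefliptesd" (len 10), cursors c1@2 c2@8, authorship .1.....2..
After op 2 (insert('b')): buffer="vebfliptebsd" (len 12), cursors c1@3 c2@10, authorship .11.....22..
After op 3 (insert('m')): buffer="vebmfliptebmsd" (len 14), cursors c1@4 c2@12, authorship .111.....222..
After op 4 (insert('a')): buffer="vebmafliptebmasd" (len 16), cursors c1@5 c2@14, authorship .1111.....2222..
After op 5 (add_cursor(9)): buffer="vebmafliptebmasd" (len 16), cursors c1@5 c3@9 c2@14, authorship .1111.....2222..
After op 6 (move_left): buffer="vebmafliptebmasd" (len 16), cursors c1@4 c3@8 c2@13, authorship .1111.....2222..
After op 7 (add_cursor(8)): buffer="vebmafliptebmasd" (len 16), cursors c1@4 c3@8 c4@8 c2@13, authorship .1111.....2222..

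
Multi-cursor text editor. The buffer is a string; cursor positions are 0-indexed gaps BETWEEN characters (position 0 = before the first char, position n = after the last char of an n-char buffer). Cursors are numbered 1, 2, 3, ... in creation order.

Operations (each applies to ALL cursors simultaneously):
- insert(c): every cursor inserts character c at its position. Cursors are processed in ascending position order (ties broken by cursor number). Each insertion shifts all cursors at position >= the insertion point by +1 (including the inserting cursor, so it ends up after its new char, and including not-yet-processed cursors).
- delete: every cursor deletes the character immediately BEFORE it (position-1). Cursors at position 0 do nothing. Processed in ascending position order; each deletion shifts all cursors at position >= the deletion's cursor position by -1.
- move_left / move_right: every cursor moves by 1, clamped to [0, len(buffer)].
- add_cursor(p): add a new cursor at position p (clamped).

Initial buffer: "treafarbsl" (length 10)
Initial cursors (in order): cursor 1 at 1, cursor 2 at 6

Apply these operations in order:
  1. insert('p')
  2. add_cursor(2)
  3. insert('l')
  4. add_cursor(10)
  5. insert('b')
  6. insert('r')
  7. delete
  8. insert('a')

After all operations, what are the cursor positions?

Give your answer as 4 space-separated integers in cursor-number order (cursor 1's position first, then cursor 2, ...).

Answer: 8 19 8 16

Derivation:
After op 1 (insert('p')): buffer="tpreafaprbsl" (len 12), cursors c1@2 c2@8, authorship .1.....2....
After op 2 (add_cursor(2)): buffer="tpreafaprbsl" (len 12), cursors c1@2 c3@2 c2@8, authorship .1.....2....
After op 3 (insert('l')): buffer="tpllreafaplrbsl" (len 15), cursors c1@4 c3@4 c2@11, authorship .113.....22....
After op 4 (add_cursor(10)): buffer="tpllreafaplrbsl" (len 15), cursors c1@4 c3@4 c4@10 c2@11, authorship .113.....22....
After op 5 (insert('b')): buffer="tpllbbreafapblbrbsl" (len 19), cursors c1@6 c3@6 c4@13 c2@15, authorship .11313.....2422....
After op 6 (insert('r')): buffer="tpllbbrrreafapbrlbrrbsl" (len 23), cursors c1@8 c3@8 c4@16 c2@19, authorship .1131313.....244222....
After op 7 (delete): buffer="tpllbbreafapblbrbsl" (len 19), cursors c1@6 c3@6 c4@13 c2@15, authorship .11313.....2422....
After op 8 (insert('a')): buffer="tpllbbaareafapbalbarbsl" (len 23), cursors c1@8 c3@8 c4@16 c2@19, authorship .1131313.....244222....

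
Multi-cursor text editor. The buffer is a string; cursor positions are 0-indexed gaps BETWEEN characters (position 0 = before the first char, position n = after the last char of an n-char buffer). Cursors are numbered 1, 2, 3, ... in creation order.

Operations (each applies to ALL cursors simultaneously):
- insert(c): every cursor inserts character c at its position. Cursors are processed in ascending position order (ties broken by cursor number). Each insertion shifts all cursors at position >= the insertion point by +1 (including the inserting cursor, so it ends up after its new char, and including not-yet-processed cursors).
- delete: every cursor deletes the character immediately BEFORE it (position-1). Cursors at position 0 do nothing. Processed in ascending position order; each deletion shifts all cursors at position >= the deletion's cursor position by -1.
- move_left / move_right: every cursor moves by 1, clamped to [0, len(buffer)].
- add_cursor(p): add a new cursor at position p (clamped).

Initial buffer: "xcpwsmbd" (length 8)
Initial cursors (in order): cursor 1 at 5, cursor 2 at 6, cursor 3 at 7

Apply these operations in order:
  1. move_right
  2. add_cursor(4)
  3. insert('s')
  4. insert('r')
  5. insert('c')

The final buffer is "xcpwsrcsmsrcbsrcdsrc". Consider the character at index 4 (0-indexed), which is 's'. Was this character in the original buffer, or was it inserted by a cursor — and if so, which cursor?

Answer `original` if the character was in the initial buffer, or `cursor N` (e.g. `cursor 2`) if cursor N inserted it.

After op 1 (move_right): buffer="xcpwsmbd" (len 8), cursors c1@6 c2@7 c3@8, authorship ........
After op 2 (add_cursor(4)): buffer="xcpwsmbd" (len 8), cursors c4@4 c1@6 c2@7 c3@8, authorship ........
After op 3 (insert('s')): buffer="xcpwssmsbsds" (len 12), cursors c4@5 c1@8 c2@10 c3@12, authorship ....4..1.2.3
After op 4 (insert('r')): buffer="xcpwsrsmsrbsrdsr" (len 16), cursors c4@6 c1@10 c2@13 c3@16, authorship ....44..11.22.33
After op 5 (insert('c')): buffer="xcpwsrcsmsrcbsrcdsrc" (len 20), cursors c4@7 c1@12 c2@16 c3@20, authorship ....444..111.222.333
Authorship (.=original, N=cursor N): . . . . 4 4 4 . . 1 1 1 . 2 2 2 . 3 3 3
Index 4: author = 4

Answer: cursor 4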